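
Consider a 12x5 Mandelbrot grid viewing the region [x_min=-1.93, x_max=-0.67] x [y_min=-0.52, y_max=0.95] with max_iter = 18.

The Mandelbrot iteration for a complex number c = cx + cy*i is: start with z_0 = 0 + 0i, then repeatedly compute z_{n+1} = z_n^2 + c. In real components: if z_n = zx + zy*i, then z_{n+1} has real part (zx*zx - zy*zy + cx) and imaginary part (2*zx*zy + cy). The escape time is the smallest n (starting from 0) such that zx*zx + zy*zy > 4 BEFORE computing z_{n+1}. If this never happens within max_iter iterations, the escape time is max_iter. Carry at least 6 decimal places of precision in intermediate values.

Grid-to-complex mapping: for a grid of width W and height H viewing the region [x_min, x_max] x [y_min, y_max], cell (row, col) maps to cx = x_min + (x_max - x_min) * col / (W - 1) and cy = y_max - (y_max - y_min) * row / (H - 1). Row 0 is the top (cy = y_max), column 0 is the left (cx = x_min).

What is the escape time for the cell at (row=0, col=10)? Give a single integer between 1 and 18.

Answer: 3

Derivation:
z_0 = 0 + 0i, c = -0.7845 + 0.9500i
Iter 1: z = -0.7845 + 0.9500i, |z|^2 = 1.5180
Iter 2: z = -1.0715 + -0.5406i, |z|^2 = 1.4405
Iter 3: z = 0.0714 + 2.1086i, |z|^2 = 4.4514
Escaped at iteration 3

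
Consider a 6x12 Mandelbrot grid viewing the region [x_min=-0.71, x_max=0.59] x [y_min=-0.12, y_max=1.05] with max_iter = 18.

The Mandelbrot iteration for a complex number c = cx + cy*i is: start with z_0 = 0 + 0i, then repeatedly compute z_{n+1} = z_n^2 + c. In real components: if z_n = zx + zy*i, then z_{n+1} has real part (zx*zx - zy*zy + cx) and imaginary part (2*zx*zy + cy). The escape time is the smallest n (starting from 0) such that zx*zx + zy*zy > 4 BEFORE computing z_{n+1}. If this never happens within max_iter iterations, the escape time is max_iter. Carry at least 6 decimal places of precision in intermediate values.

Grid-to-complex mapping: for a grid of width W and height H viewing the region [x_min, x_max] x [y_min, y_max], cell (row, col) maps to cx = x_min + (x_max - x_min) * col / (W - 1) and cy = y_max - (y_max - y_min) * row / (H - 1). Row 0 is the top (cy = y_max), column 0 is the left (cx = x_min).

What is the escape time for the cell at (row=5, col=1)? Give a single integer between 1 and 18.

z_0 = 0 + 0i, c = -0.4500 + 0.5182i
Iter 1: z = -0.4500 + 0.5182i, |z|^2 = 0.4710
Iter 2: z = -0.5160 + 0.0518i, |z|^2 = 0.2690
Iter 3: z = -0.1864 + 0.4647i, |z|^2 = 0.2507
Iter 4: z = -0.6312 + 0.3449i, |z|^2 = 0.5174
Iter 5: z = -0.1706 + 0.0827i, |z|^2 = 0.0359
Iter 6: z = -0.4278 + 0.4900i, |z|^2 = 0.4230
Iter 7: z = -0.5071 + 0.0990i, |z|^2 = 0.2669
Iter 8: z = -0.2027 + 0.4178i, |z|^2 = 0.2156
Iter 9: z = -0.5834 + 0.3488i, |z|^2 = 0.4621
Iter 10: z = -0.2313 + 0.1111i, |z|^2 = 0.0658
Iter 11: z = -0.4089 + 0.4668i, |z|^2 = 0.3850
Iter 12: z = -0.5007 + 0.1365i, |z|^2 = 0.2694
Iter 13: z = -0.2179 + 0.3815i, |z|^2 = 0.1930
Iter 14: z = -0.5481 + 0.3519i, |z|^2 = 0.4242
Iter 15: z = -0.2735 + 0.1324i, |z|^2 = 0.0923
Iter 16: z = -0.3927 + 0.4457i, |z|^2 = 0.3529
Iter 17: z = -0.4944 + 0.1681i, |z|^2 = 0.2727

Answer: 18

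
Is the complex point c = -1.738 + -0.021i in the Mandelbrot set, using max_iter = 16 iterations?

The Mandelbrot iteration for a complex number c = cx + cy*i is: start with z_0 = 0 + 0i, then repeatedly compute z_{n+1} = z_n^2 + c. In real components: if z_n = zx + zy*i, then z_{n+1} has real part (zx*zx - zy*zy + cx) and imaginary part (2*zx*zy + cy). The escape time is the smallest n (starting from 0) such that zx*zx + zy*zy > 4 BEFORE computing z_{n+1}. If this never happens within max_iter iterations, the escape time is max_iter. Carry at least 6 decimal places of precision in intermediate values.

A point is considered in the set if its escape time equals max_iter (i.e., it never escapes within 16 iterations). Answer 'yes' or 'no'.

Answer: no

Derivation:
z_0 = 0 + 0i, c = -1.7380 + -0.0210i
Iter 1: z = -1.7380 + -0.0210i, |z|^2 = 3.0211
Iter 2: z = 1.2822 + 0.0520i, |z|^2 = 1.6467
Iter 3: z = -0.0967 + 0.1123i, |z|^2 = 0.0220
Iter 4: z = -1.7413 + -0.0427i, |z|^2 = 3.0339
Iter 5: z = 1.2922 + 0.1278i, |z|^2 = 1.6862
Iter 6: z = -0.0845 + 0.3092i, |z|^2 = 0.1027
Iter 7: z = -1.8265 + -0.0732i, |z|^2 = 3.3413
Iter 8: z = 1.5926 + 0.2466i, |z|^2 = 2.5972
Iter 9: z = 0.7376 + 0.7644i, |z|^2 = 1.1284
Iter 10: z = -1.7782 + 1.1067i, |z|^2 = 4.3866
Escaped at iteration 10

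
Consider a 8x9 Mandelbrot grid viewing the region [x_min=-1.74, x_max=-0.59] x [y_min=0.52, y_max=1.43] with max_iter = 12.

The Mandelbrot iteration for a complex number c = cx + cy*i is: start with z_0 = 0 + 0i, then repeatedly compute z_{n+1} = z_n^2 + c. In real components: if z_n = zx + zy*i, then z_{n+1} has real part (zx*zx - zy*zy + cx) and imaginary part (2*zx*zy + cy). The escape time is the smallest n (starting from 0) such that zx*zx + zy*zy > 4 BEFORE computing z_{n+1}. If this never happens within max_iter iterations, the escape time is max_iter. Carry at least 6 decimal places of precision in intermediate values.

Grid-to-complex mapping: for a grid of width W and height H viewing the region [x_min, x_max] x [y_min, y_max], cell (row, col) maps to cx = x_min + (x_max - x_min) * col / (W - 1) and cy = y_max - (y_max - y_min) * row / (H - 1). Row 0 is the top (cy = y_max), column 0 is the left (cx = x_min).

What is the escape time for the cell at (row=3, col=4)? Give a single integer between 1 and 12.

Answer: 3

Derivation:
z_0 = 0 + 0i, c = -1.0829 + 1.0888i
Iter 1: z = -1.0829 + 1.0888i, |z|^2 = 2.3580
Iter 2: z = -1.0957 + -1.2692i, |z|^2 = 2.8113
Iter 3: z = -1.4932 + 3.8699i, |z|^2 = 17.2057
Escaped at iteration 3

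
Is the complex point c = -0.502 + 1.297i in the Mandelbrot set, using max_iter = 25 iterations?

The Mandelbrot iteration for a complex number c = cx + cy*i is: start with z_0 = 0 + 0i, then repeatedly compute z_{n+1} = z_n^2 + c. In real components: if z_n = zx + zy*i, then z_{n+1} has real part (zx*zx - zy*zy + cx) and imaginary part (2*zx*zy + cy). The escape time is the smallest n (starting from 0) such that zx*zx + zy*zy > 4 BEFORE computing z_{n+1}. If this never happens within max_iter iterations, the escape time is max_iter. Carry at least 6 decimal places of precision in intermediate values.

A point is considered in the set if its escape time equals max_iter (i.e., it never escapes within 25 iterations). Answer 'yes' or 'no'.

z_0 = 0 + 0i, c = -0.5020 + 1.2970i
Iter 1: z = -0.5020 + 1.2970i, |z|^2 = 1.9342
Iter 2: z = -1.9322 + -0.0052i, |z|^2 = 3.7334
Iter 3: z = 3.2314 + 1.3170i, |z|^2 = 12.1765
Escaped at iteration 3

Answer: no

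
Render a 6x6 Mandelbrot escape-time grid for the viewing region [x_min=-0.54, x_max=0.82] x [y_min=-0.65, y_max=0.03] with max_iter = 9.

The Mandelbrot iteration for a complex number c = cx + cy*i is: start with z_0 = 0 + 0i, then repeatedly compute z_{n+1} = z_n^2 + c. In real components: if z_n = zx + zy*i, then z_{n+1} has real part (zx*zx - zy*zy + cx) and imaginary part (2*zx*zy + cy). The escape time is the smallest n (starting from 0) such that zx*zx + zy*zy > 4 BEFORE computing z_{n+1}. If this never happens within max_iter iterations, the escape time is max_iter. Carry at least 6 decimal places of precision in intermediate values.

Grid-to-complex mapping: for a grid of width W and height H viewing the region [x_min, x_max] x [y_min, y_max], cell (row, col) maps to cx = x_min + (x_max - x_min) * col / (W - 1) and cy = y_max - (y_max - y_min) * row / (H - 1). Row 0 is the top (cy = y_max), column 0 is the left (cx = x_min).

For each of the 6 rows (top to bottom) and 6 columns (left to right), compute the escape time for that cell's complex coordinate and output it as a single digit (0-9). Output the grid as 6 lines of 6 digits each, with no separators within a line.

(row=0, col=0): c = -0.5400 + 0.0300i → escape time 9
(row=0, col=1): c = -0.2680 + 0.0300i → escape time 9
(row=0, col=2): c = 0.0040 + 0.0300i → escape time 9
(row=0, col=3): c = 0.2760 + 0.0300i → escape time 9
(row=0, col=4): c = 0.5480 + 0.0300i → escape time 4
(row=0, col=5): c = 0.8200 + 0.0300i → escape time 3
(row=1, col=0): c = -0.5400 + -0.1060i → escape time 9
(row=1, col=1): c = -0.2680 + -0.1060i → escape time 9
(row=1, col=2): c = 0.0040 + -0.1060i → escape time 9
(row=1, col=3): c = 0.2760 + -0.1060i → escape time 9
(row=1, col=4): c = 0.5480 + -0.1060i → escape time 4
(row=1, col=5): c = 0.8200 + -0.1060i → escape time 3
(row=2, col=0): c = -0.5400 + -0.2420i → escape time 9
(row=2, col=1): c = -0.2680 + -0.2420i → escape time 9
(row=2, col=2): c = 0.0040 + -0.2420i → escape time 9
(row=2, col=3): c = 0.2760 + -0.2420i → escape time 9
(row=2, col=4): c = 0.5480 + -0.2420i → escape time 4
(row=2, col=5): c = 0.8200 + -0.2420i → escape time 3
(row=3, col=0): c = -0.5400 + -0.3780i → escape time 9
(row=3, col=1): c = -0.2680 + -0.3780i → escape time 9
(row=3, col=2): c = 0.0040 + -0.3780i → escape time 9
(row=3, col=3): c = 0.2760 + -0.3780i → escape time 9
(row=3, col=4): c = 0.5480 + -0.3780i → escape time 4
(row=3, col=5): c = 0.8200 + -0.3780i → escape time 3
(row=4, col=0): c = -0.5400 + -0.5140i → escape time 9
(row=4, col=1): c = -0.2680 + -0.5140i → escape time 9
(row=4, col=2): c = 0.0040 + -0.5140i → escape time 9
(row=4, col=3): c = 0.2760 + -0.5140i → escape time 9
(row=4, col=4): c = 0.5480 + -0.5140i → escape time 4
(row=4, col=5): c = 0.8200 + -0.5140i → escape time 3
(row=5, col=0): c = -0.5400 + -0.6500i → escape time 9
(row=5, col=1): c = -0.2680 + -0.6500i → escape time 9
(row=5, col=2): c = 0.0040 + -0.6500i → escape time 9
(row=5, col=3): c = 0.2760 + -0.6500i → escape time 8
(row=5, col=4): c = 0.5480 + -0.6500i → escape time 3
(row=5, col=5): c = 0.8200 + -0.6500i → escape time 2

Answer: 999943
999943
999943
999943
999943
999832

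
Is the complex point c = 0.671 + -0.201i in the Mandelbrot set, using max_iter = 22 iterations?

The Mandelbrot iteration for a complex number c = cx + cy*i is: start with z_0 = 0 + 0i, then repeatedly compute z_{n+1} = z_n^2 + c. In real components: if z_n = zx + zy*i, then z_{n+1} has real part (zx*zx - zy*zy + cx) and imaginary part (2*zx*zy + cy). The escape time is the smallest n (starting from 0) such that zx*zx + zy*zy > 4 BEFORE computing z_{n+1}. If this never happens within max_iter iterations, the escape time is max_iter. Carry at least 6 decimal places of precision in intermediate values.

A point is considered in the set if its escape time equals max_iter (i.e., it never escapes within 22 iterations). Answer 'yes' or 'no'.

z_0 = 0 + 0i, c = 0.6710 + -0.2010i
Iter 1: z = 0.6710 + -0.2010i, |z|^2 = 0.4906
Iter 2: z = 1.0808 + -0.4707i, |z|^2 = 1.3898
Iter 3: z = 1.6176 + -1.2186i, |z|^2 = 4.1017
Escaped at iteration 3

Answer: no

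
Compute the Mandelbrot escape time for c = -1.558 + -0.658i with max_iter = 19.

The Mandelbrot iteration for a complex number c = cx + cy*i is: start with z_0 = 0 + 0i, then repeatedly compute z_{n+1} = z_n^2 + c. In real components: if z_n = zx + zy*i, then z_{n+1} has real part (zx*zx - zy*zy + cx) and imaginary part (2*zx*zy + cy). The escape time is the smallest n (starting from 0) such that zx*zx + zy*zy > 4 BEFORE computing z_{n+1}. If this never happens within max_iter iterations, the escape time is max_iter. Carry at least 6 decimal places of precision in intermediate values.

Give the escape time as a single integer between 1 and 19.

z_0 = 0 + 0i, c = -1.5580 + -0.6580i
Iter 1: z = -1.5580 + -0.6580i, |z|^2 = 2.8603
Iter 2: z = 0.4364 + 1.3923i, |z|^2 = 2.1290
Iter 3: z = -3.3061 + 0.5572i, |z|^2 = 11.2410
Escaped at iteration 3

Answer: 3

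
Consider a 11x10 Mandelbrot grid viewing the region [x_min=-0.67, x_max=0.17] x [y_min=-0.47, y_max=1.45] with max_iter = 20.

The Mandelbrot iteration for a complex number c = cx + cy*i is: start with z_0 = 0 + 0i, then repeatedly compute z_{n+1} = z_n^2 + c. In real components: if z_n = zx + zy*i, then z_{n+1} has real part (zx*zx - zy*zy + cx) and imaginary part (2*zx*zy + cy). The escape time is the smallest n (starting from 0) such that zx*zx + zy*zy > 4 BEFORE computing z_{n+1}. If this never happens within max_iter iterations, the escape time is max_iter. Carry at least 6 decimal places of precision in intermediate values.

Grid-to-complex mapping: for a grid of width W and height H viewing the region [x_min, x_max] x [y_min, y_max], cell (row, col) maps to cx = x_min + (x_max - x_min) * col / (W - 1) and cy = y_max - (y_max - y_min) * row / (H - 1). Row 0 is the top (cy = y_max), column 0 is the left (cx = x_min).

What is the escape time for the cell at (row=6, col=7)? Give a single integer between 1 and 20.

z_0 = 0 + 0i, c = -0.0820 + 0.1700i
Iter 1: z = -0.0820 + 0.1700i, |z|^2 = 0.0356
Iter 2: z = -0.1042 + 0.1421i, |z|^2 = 0.0311
Iter 3: z = -0.0913 + 0.1404i, |z|^2 = 0.0281
Iter 4: z = -0.0934 + 0.1444i, |z|^2 = 0.0296
Iter 5: z = -0.0941 + 0.1430i, |z|^2 = 0.0293
Iter 6: z = -0.0936 + 0.1431i, |z|^2 = 0.0292
Iter 7: z = -0.0937 + 0.1432i, |z|^2 = 0.0293
Iter 8: z = -0.0937 + 0.1432i, |z|^2 = 0.0293
Iter 9: z = -0.0937 + 0.1432i, |z|^2 = 0.0293
Iter 10: z = -0.0937 + 0.1432i, |z|^2 = 0.0293
Iter 11: z = -0.0937 + 0.1432i, |z|^2 = 0.0293
Iter 12: z = -0.0937 + 0.1432i, |z|^2 = 0.0293
Iter 13: z = -0.0937 + 0.1432i, |z|^2 = 0.0293
Iter 14: z = -0.0937 + 0.1432i, |z|^2 = 0.0293
Iter 15: z = -0.0937 + 0.1432i, |z|^2 = 0.0293
Iter 16: z = -0.0937 + 0.1432i, |z|^2 = 0.0293
Iter 17: z = -0.0937 + 0.1432i, |z|^2 = 0.0293
Iter 18: z = -0.0937 + 0.1432i, |z|^2 = 0.0293
Iter 19: z = -0.0937 + 0.1432i, |z|^2 = 0.0293

Answer: 20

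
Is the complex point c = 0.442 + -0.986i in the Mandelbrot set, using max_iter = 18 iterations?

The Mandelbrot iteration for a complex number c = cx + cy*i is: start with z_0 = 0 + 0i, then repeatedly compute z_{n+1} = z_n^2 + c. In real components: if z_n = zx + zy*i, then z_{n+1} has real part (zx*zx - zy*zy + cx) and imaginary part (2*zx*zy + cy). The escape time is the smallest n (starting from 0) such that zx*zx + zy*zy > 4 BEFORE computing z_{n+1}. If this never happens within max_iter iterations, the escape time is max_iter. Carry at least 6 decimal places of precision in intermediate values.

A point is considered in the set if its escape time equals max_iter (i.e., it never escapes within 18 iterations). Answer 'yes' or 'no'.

z_0 = 0 + 0i, c = 0.4420 + -0.9860i
Iter 1: z = 0.4420 + -0.9860i, |z|^2 = 1.1676
Iter 2: z = -0.3348 + -1.8576i, |z|^2 = 3.5629
Iter 3: z = -2.8967 + 0.2580i, |z|^2 = 8.4572
Escaped at iteration 3

Answer: no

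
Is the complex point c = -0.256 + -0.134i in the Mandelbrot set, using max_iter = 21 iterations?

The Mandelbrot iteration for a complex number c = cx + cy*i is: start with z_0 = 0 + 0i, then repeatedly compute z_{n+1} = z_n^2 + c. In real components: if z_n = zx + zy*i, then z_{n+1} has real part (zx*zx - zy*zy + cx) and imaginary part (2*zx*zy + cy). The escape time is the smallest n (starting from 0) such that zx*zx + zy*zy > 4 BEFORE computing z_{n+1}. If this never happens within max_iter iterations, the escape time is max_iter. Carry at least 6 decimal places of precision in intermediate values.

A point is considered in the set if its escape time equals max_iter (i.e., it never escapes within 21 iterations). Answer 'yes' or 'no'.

z_0 = 0 + 0i, c = -0.2560 + -0.1340i
Iter 1: z = -0.2560 + -0.1340i, |z|^2 = 0.0835
Iter 2: z = -0.2084 + -0.0654i, |z|^2 = 0.0477
Iter 3: z = -0.2168 + -0.1067i, |z|^2 = 0.0584
Iter 4: z = -0.2204 + -0.0877i, |z|^2 = 0.0563
Iter 5: z = -0.2151 + -0.0953i, |z|^2 = 0.0554
Iter 6: z = -0.2188 + -0.0930i, |z|^2 = 0.0565
Iter 7: z = -0.2168 + -0.0933i, |z|^2 = 0.0557
Iter 8: z = -0.2177 + -0.0935i, |z|^2 = 0.0562
Iter 9: z = -0.2173 + -0.0933i, |z|^2 = 0.0559
Iter 10: z = -0.2175 + -0.0935i, |z|^2 = 0.0560
Iter 11: z = -0.2174 + -0.0934i, |z|^2 = 0.0560
Iter 12: z = -0.2174 + -0.0934i, |z|^2 = 0.0560
Iter 13: z = -0.2174 + -0.0934i, |z|^2 = 0.0560
Iter 14: z = -0.2174 + -0.0934i, |z|^2 = 0.0560
Iter 15: z = -0.2174 + -0.0934i, |z|^2 = 0.0560
Iter 16: z = -0.2174 + -0.0934i, |z|^2 = 0.0560
Iter 17: z = -0.2174 + -0.0934i, |z|^2 = 0.0560
Iter 18: z = -0.2174 + -0.0934i, |z|^2 = 0.0560
Iter 19: z = -0.2174 + -0.0934i, |z|^2 = 0.0560
Iter 20: z = -0.2174 + -0.0934i, |z|^2 = 0.0560
Did not escape in 21 iterations → in set

Answer: yes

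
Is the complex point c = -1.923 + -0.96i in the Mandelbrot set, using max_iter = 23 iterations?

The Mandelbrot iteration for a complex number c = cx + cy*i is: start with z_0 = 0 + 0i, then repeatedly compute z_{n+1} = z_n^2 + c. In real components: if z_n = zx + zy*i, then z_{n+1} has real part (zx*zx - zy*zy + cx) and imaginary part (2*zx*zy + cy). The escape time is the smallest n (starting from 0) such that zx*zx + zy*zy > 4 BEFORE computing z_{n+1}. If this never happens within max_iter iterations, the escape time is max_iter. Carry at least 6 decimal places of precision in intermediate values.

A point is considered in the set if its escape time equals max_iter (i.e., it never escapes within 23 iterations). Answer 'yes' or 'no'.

z_0 = 0 + 0i, c = -1.9230 + -0.9600i
Iter 1: z = -1.9230 + -0.9600i, |z|^2 = 4.6195
Escaped at iteration 1

Answer: no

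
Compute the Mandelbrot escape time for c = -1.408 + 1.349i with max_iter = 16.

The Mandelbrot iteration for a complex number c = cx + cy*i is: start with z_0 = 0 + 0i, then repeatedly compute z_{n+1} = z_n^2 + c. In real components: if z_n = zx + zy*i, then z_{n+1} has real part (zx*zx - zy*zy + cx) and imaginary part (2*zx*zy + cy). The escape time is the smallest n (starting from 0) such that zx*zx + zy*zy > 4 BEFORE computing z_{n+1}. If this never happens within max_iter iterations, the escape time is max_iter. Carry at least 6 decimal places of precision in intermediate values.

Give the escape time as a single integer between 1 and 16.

z_0 = 0 + 0i, c = -1.4080 + 1.3490i
Iter 1: z = -1.4080 + 1.3490i, |z|^2 = 3.8023
Iter 2: z = -1.2453 + -2.4498i, |z|^2 = 7.5523
Escaped at iteration 2

Answer: 2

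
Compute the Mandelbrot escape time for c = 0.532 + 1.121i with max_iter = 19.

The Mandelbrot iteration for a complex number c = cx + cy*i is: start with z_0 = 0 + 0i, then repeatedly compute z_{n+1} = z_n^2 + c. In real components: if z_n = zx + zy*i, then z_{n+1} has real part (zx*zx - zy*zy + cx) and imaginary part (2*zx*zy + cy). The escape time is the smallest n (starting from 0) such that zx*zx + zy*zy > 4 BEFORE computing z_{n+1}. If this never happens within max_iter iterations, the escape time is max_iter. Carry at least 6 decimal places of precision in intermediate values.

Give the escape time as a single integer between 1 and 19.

z_0 = 0 + 0i, c = 0.5320 + 1.1210i
Iter 1: z = 0.5320 + 1.1210i, |z|^2 = 1.5397
Iter 2: z = -0.4416 + 2.3137i, |z|^2 = 5.5484
Escaped at iteration 2

Answer: 2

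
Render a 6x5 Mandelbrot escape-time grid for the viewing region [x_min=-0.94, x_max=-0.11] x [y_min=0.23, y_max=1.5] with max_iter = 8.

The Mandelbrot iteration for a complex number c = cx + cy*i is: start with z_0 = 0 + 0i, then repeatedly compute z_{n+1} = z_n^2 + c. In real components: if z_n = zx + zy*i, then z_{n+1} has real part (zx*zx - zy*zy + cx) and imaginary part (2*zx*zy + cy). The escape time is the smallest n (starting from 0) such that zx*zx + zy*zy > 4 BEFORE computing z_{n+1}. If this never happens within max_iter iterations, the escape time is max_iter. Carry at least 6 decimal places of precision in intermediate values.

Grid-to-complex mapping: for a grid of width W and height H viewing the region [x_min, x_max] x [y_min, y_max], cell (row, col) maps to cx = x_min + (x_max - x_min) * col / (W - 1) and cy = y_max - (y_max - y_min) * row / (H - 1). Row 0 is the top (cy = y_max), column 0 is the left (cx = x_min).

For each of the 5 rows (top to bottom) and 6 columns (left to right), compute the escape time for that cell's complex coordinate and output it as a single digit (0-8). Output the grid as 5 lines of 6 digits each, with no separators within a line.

(row=0, col=0): c = -0.9400 + 1.5000i → escape time 2
(row=0, col=1): c = -0.7740 + 1.5000i → escape time 2
(row=0, col=2): c = -0.6080 + 1.5000i → escape time 2
(row=0, col=3): c = -0.4420 + 1.5000i → escape time 2
(row=0, col=4): c = -0.2760 + 1.5000i → escape time 2
(row=0, col=5): c = -0.1100 + 1.5000i → escape time 2
(row=1, col=0): c = -0.9400 + 1.1825i → escape time 3
(row=1, col=1): c = -0.7740 + 1.1825i → escape time 3
(row=1, col=2): c = -0.6080 + 1.1825i → escape time 3
(row=1, col=3): c = -0.4420 + 1.1825i → escape time 3
(row=1, col=4): c = -0.2760 + 1.1825i → escape time 3
(row=1, col=5): c = -0.1100 + 1.1825i → escape time 3
(row=2, col=0): c = -0.9400 + 0.8650i → escape time 3
(row=2, col=1): c = -0.7740 + 0.8650i → escape time 4
(row=2, col=2): c = -0.6080 + 0.8650i → escape time 4
(row=2, col=3): c = -0.4420 + 0.8650i → escape time 5
(row=2, col=4): c = -0.2760 + 0.8650i → escape time 8
(row=2, col=5): c = -0.1100 + 0.8650i → escape time 8
(row=3, col=0): c = -0.9400 + 0.5475i → escape time 5
(row=3, col=1): c = -0.7740 + 0.5475i → escape time 6
(row=3, col=2): c = -0.6080 + 0.5475i → escape time 8
(row=3, col=3): c = -0.4420 + 0.5475i → escape time 8
(row=3, col=4): c = -0.2760 + 0.5475i → escape time 8
(row=3, col=5): c = -0.1100 + 0.5475i → escape time 8
(row=4, col=0): c = -0.9400 + 0.2300i → escape time 8
(row=4, col=1): c = -0.7740 + 0.2300i → escape time 8
(row=4, col=2): c = -0.6080 + 0.2300i → escape time 8
(row=4, col=3): c = -0.4420 + 0.2300i → escape time 8
(row=4, col=4): c = -0.2760 + 0.2300i → escape time 8
(row=4, col=5): c = -0.1100 + 0.2300i → escape time 8

Answer: 222222
333333
344588
568888
888888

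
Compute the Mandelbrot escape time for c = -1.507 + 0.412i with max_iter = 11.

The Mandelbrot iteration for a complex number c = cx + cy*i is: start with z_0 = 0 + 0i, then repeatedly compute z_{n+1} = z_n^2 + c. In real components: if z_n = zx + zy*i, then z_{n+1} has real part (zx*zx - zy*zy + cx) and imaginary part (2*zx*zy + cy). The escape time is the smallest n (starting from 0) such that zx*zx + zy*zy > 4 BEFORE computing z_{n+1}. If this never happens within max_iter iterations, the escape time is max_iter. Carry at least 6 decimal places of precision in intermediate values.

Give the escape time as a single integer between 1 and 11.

z_0 = 0 + 0i, c = -1.5070 + 0.4120i
Iter 1: z = -1.5070 + 0.4120i, |z|^2 = 2.4408
Iter 2: z = 0.5943 + -0.8298i, |z|^2 = 1.0417
Iter 3: z = -1.8423 + -0.5743i, |z|^2 = 3.7239
Iter 4: z = 1.5573 + 2.5280i, |z|^2 = 8.8160
Escaped at iteration 4

Answer: 4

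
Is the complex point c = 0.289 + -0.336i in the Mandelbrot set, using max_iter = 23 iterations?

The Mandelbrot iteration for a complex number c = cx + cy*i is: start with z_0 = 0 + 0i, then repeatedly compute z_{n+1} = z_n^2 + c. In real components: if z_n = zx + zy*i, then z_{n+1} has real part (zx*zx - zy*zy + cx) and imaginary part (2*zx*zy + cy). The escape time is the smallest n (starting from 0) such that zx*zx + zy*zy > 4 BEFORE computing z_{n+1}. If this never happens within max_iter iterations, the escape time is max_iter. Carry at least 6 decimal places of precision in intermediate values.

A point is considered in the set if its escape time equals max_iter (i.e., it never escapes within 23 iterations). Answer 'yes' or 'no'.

z_0 = 0 + 0i, c = 0.2890 + -0.3360i
Iter 1: z = 0.2890 + -0.3360i, |z|^2 = 0.1964
Iter 2: z = 0.2596 + -0.5302i, |z|^2 = 0.3485
Iter 3: z = 0.0753 + -0.6113i, |z|^2 = 0.3794
Iter 4: z = -0.0790 + -0.4280i, |z|^2 = 0.1895
Iter 5: z = 0.1120 + -0.2683i, |z|^2 = 0.0846
Iter 6: z = 0.2295 + -0.3961i, |z|^2 = 0.2096
Iter 7: z = 0.1848 + -0.5179i, |z|^2 = 0.3023
Iter 8: z = 0.0550 + -0.5274i, |z|^2 = 0.2811
Iter 9: z = 0.0139 + -0.3940i, |z|^2 = 0.1554
Iter 10: z = 0.1340 + -0.3470i, |z|^2 = 0.1383
Iter 11: z = 0.1866 + -0.4290i, |z|^2 = 0.2188
Iter 12: z = 0.1398 + -0.4961i, |z|^2 = 0.2656
Iter 13: z = 0.0625 + -0.4747i, |z|^2 = 0.2292
Iter 14: z = 0.0676 + -0.3953i, |z|^2 = 0.1608
Iter 15: z = 0.1373 + -0.3894i, |z|^2 = 0.1705
Iter 16: z = 0.1562 + -0.4429i, |z|^2 = 0.2206
Iter 17: z = 0.1172 + -0.4744i, |z|^2 = 0.2388
Iter 18: z = 0.0777 + -0.4472i, |z|^2 = 0.2060
Iter 19: z = 0.0950 + -0.4055i, |z|^2 = 0.1735
Iter 20: z = 0.1336 + -0.4131i, |z|^2 = 0.1885
Iter 21: z = 0.1362 + -0.4464i, |z|^2 = 0.2178
Iter 22: z = 0.1083 + -0.4576i, |z|^2 = 0.2211
Did not escape in 23 iterations → in set

Answer: yes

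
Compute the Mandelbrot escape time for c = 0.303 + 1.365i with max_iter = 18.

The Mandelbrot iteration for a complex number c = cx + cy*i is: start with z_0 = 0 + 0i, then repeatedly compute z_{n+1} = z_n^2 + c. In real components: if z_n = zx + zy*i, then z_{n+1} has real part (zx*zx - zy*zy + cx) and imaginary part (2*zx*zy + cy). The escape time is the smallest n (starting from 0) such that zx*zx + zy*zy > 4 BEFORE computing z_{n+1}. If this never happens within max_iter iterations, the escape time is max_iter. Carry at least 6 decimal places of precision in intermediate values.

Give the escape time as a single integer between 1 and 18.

z_0 = 0 + 0i, c = 0.3030 + 1.3650i
Iter 1: z = 0.3030 + 1.3650i, |z|^2 = 1.9550
Iter 2: z = -1.4684 + 2.1922i, |z|^2 = 6.9619
Escaped at iteration 2

Answer: 2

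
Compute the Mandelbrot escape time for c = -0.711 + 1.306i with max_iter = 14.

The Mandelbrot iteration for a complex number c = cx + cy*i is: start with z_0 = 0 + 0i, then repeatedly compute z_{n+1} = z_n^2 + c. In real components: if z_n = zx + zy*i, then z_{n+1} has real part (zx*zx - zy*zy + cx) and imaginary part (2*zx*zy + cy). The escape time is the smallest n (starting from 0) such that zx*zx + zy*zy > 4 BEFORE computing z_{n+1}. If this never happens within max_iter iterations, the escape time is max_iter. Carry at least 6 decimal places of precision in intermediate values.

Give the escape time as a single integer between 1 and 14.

z_0 = 0 + 0i, c = -0.7110 + 1.3060i
Iter 1: z = -0.7110 + 1.3060i, |z|^2 = 2.2112
Iter 2: z = -1.9111 + -0.5511i, |z|^2 = 3.9561
Iter 3: z = 2.6376 + 3.4126i, |z|^2 = 18.6025
Escaped at iteration 3

Answer: 3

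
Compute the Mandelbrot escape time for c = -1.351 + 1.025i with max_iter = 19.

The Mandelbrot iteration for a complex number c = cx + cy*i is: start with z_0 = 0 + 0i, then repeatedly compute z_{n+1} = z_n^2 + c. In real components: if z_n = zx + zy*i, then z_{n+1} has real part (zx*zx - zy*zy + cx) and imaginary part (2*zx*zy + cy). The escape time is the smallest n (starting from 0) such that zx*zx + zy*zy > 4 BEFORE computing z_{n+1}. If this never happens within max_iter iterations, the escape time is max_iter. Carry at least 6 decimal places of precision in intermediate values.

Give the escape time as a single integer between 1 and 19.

z_0 = 0 + 0i, c = -1.3510 + 1.0250i
Iter 1: z = -1.3510 + 1.0250i, |z|^2 = 2.8758
Iter 2: z = -0.5764 + -1.7445i, |z|^2 = 3.3757
Iter 3: z = -4.0622 + 3.0362i, |z|^2 = 25.7199
Escaped at iteration 3

Answer: 3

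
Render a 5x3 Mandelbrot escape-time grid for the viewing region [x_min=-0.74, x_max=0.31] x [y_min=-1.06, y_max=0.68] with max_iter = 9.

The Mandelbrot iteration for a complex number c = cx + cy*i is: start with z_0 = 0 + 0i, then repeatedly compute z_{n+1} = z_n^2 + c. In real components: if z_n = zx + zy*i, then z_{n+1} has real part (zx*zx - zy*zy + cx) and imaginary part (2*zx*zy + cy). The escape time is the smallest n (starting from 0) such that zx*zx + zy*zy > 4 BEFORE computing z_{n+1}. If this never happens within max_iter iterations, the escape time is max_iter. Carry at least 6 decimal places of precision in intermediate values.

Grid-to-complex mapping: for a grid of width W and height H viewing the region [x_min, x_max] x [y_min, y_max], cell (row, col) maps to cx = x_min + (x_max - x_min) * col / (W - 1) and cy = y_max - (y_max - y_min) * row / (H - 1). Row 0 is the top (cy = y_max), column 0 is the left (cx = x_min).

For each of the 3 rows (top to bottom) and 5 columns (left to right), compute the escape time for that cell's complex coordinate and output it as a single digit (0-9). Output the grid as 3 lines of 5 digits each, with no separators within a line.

(row=0, col=0): c = -0.7400 + 0.6800i → escape time 5
(row=0, col=1): c = -0.4775 + 0.6800i → escape time 9
(row=0, col=2): c = -0.2150 + 0.6800i → escape time 9
(row=0, col=3): c = 0.0475 + 0.6800i → escape time 9
(row=0, col=4): c = 0.3100 + 0.6800i → escape time 7
(row=1, col=0): c = -0.7400 + -0.1900i → escape time 9
(row=1, col=1): c = -0.4775 + -0.1900i → escape time 9
(row=1, col=2): c = -0.2150 + -0.1900i → escape time 9
(row=1, col=3): c = 0.0475 + -0.1900i → escape time 9
(row=1, col=4): c = 0.3100 + -0.1900i → escape time 9
(row=2, col=0): c = -0.7400 + -1.0600i → escape time 3
(row=2, col=1): c = -0.4775 + -1.0600i → escape time 4
(row=2, col=2): c = -0.2150 + -1.0600i → escape time 6
(row=2, col=3): c = 0.0475 + -1.0600i → escape time 4
(row=2, col=4): c = 0.3100 + -1.0600i → escape time 3

Answer: 59997
99999
34643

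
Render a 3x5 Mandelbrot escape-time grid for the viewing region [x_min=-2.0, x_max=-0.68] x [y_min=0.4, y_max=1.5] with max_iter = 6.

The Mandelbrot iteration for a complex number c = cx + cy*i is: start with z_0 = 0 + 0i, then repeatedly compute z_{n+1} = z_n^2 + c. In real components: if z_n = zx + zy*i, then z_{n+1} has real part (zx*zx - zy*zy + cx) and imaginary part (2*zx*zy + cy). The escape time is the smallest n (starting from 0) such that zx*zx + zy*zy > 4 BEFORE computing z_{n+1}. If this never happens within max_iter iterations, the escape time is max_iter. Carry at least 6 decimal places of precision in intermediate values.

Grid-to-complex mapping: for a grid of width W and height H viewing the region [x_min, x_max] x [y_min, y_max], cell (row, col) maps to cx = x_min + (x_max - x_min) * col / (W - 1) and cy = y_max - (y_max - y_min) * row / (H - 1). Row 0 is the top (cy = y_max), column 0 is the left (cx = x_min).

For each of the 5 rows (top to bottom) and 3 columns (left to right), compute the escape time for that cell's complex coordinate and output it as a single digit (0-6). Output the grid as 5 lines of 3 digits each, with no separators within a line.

(row=0, col=0): c = -2.0000 + 1.5000i → escape time 1
(row=0, col=1): c = -1.3400 + 1.5000i → escape time 1
(row=0, col=2): c = -0.6800 + 1.5000i → escape time 2
(row=1, col=0): c = -2.0000 + 1.2250i → escape time 1
(row=1, col=1): c = -1.3400 + 1.2250i → escape time 2
(row=1, col=2): c = -0.6800 + 1.2250i → escape time 3
(row=2, col=0): c = -2.0000 + 0.9500i → escape time 1
(row=2, col=1): c = -1.3400 + 0.9500i → escape time 3
(row=2, col=2): c = -0.6800 + 0.9500i → escape time 4
(row=3, col=0): c = -2.0000 + 0.6750i → escape time 1
(row=3, col=1): c = -1.3400 + 0.6750i → escape time 3
(row=3, col=2): c = -0.6800 + 0.6750i → escape time 6
(row=4, col=0): c = -2.0000 + 0.4000i → escape time 1
(row=4, col=1): c = -1.3400 + 0.4000i → escape time 6
(row=4, col=2): c = -0.6800 + 0.4000i → escape time 6

Answer: 112
123
134
136
166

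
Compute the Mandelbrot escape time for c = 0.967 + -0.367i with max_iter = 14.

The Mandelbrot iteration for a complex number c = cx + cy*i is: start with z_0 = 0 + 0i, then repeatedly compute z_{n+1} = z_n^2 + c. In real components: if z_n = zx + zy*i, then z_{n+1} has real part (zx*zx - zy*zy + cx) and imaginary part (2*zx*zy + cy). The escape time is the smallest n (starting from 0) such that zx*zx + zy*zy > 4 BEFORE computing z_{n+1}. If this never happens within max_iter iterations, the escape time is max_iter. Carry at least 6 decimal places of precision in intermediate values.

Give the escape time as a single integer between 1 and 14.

Answer: 2

Derivation:
z_0 = 0 + 0i, c = 0.9670 + -0.3670i
Iter 1: z = 0.9670 + -0.3670i, |z|^2 = 1.0698
Iter 2: z = 1.7674 + -1.0768i, |z|^2 = 4.2832
Escaped at iteration 2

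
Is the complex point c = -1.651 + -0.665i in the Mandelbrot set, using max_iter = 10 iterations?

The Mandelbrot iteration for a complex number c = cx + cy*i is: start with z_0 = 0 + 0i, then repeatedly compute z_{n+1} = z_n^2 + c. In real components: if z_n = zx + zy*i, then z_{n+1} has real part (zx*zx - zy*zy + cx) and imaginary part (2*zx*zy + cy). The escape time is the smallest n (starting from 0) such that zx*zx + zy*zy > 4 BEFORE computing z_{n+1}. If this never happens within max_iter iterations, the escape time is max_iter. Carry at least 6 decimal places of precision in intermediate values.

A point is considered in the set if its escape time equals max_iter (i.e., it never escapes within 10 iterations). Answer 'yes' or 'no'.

Answer: no

Derivation:
z_0 = 0 + 0i, c = -1.6510 + -0.6650i
Iter 1: z = -1.6510 + -0.6650i, |z|^2 = 3.1680
Iter 2: z = 0.6326 + 1.5308i, |z|^2 = 2.7436
Iter 3: z = -3.5943 + 1.2717i, |z|^2 = 14.5362
Escaped at iteration 3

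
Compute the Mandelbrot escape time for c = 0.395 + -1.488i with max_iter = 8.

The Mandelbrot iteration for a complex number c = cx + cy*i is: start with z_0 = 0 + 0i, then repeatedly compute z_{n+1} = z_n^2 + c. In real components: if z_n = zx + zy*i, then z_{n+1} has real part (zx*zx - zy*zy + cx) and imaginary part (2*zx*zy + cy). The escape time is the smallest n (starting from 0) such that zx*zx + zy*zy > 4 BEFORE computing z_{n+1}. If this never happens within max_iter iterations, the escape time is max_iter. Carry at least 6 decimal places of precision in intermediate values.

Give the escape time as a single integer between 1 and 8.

z_0 = 0 + 0i, c = 0.3950 + -1.4880i
Iter 1: z = 0.3950 + -1.4880i, |z|^2 = 2.3702
Iter 2: z = -1.6631 + -2.6635i, |z|^2 = 9.8603
Escaped at iteration 2

Answer: 2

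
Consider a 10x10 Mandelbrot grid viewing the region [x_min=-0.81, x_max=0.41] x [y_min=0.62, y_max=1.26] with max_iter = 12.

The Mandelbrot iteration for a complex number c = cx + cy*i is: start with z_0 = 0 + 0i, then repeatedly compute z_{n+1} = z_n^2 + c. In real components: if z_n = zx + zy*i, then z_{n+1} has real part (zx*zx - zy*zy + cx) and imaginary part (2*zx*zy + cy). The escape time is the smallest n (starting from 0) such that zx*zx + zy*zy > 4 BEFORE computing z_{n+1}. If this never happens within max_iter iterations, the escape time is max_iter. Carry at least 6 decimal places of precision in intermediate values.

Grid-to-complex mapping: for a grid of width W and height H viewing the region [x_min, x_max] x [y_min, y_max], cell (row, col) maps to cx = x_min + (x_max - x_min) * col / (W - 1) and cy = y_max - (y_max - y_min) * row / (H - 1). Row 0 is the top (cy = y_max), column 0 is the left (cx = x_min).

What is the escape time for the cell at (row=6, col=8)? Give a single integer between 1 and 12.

z_0 = 0 + 0i, c = 0.2744 + 0.8333i
Iter 1: z = 0.2744 + 0.8333i, |z|^2 = 0.7698
Iter 2: z = -0.3447 + 1.2907i, |z|^2 = 1.7848
Iter 3: z = -1.2728 + -0.0565i, |z|^2 = 1.6231
Iter 4: z = 1.8912 + 0.9770i, |z|^2 = 4.5312
Escaped at iteration 4

Answer: 4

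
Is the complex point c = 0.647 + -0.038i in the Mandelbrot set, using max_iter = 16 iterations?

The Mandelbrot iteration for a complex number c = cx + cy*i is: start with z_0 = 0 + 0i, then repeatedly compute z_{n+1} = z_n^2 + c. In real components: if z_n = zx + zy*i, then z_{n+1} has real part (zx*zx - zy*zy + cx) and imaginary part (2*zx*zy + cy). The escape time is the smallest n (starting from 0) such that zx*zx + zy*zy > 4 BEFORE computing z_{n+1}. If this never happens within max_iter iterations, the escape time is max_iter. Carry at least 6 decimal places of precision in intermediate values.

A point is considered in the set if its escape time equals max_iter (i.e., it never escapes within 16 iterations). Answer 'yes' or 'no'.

Answer: no

Derivation:
z_0 = 0 + 0i, c = 0.6470 + -0.0380i
Iter 1: z = 0.6470 + -0.0380i, |z|^2 = 0.4201
Iter 2: z = 1.0642 + -0.0872i, |z|^2 = 1.1400
Iter 3: z = 1.7718 + -0.2235i, |z|^2 = 3.1894
Iter 4: z = 3.7365 + -0.8301i, |z|^2 = 14.6504
Escaped at iteration 4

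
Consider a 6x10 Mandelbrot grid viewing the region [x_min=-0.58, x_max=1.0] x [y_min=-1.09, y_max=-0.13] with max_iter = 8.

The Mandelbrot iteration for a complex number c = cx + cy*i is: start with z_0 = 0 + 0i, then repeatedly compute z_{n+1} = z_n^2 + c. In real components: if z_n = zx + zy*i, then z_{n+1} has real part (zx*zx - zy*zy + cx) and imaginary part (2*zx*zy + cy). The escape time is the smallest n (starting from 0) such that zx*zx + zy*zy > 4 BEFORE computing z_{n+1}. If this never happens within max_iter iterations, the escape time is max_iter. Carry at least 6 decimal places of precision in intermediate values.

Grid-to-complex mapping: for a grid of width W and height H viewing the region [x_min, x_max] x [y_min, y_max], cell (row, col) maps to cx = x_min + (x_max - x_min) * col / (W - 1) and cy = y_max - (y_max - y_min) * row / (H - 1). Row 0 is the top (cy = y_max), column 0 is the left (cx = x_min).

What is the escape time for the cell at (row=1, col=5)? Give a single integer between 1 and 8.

Answer: 2

Derivation:
z_0 = 0 + 0i, c = 1.0000 + -0.2367i
Iter 1: z = 1.0000 + -0.2367i, |z|^2 = 1.0560
Iter 2: z = 1.9440 + -0.7100i, |z|^2 = 4.2832
Escaped at iteration 2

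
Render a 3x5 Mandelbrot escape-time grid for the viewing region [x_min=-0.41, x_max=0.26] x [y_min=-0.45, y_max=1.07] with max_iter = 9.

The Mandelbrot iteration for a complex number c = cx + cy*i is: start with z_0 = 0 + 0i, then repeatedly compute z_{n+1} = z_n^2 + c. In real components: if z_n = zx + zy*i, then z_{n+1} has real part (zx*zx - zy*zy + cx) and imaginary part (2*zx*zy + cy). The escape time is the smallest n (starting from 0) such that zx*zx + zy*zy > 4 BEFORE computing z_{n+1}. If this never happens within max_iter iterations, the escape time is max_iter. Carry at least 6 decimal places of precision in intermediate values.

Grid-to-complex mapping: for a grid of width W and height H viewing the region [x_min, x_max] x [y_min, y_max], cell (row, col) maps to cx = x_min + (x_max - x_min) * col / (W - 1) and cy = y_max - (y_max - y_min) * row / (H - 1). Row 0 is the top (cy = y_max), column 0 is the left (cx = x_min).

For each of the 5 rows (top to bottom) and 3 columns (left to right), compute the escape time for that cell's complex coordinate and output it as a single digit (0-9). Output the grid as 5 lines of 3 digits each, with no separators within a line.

(row=0, col=0): c = -0.4100 + 1.0700i → escape time 4
(row=0, col=1): c = -0.0750 + 1.0700i → escape time 6
(row=0, col=2): c = 0.2600 + 1.0700i → escape time 3
(row=1, col=0): c = -0.4100 + 0.6900i → escape time 9
(row=1, col=1): c = -0.0750 + 0.6900i → escape time 9
(row=1, col=2): c = 0.2600 + 0.6900i → escape time 6
(row=2, col=0): c = -0.4100 + 0.3100i → escape time 9
(row=2, col=1): c = -0.0750 + 0.3100i → escape time 9
(row=2, col=2): c = 0.2600 + 0.3100i → escape time 9
(row=3, col=0): c = -0.4100 + -0.0700i → escape time 9
(row=3, col=1): c = -0.0750 + -0.0700i → escape time 9
(row=3, col=2): c = 0.2600 + -0.0700i → escape time 9
(row=4, col=0): c = -0.4100 + -0.4500i → escape time 9
(row=4, col=1): c = -0.0750 + -0.4500i → escape time 9
(row=4, col=2): c = 0.2600 + -0.4500i → escape time 9

Answer: 463
996
999
999
999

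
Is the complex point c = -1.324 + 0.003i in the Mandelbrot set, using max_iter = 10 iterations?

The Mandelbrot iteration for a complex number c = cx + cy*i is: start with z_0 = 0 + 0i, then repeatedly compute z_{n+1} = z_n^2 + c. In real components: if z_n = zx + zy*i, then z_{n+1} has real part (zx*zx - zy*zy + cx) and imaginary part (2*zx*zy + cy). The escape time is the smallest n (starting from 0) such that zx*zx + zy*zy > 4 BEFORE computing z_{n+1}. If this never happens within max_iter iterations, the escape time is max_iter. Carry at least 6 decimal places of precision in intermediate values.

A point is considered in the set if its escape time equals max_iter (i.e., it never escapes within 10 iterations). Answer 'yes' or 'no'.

Answer: yes

Derivation:
z_0 = 0 + 0i, c = -1.3240 + 0.0030i
Iter 1: z = -1.3240 + 0.0030i, |z|^2 = 1.7530
Iter 2: z = 0.4290 + -0.0049i, |z|^2 = 0.1840
Iter 3: z = -1.1400 + -0.0012i, |z|^2 = 1.2996
Iter 4: z = -0.0244 + 0.0058i, |z|^2 = 0.0006
Iter 5: z = -1.3234 + 0.0027i, |z|^2 = 1.7515
Iter 6: z = 0.4275 + -0.0042i, |z|^2 = 0.1828
Iter 7: z = -1.1413 + -0.0006i, |z|^2 = 1.3025
Iter 8: z = -0.0215 + 0.0043i, |z|^2 = 0.0005
Iter 9: z = -1.3236 + 0.0028i, |z|^2 = 1.7518
Did not escape in 10 iterations → in set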